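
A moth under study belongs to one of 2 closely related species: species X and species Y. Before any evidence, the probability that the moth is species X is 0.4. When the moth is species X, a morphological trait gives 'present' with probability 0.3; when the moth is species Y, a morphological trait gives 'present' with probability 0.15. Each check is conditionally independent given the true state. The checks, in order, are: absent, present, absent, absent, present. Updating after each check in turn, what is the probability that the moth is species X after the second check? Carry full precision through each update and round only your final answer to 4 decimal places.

0.5234

After 'absent': P(species X) = 0.7·0.4000 / (0.7·0.4000 + 0.85·0.6000) ≈ 0.3544
After 'present': P(species X) = 0.3·0.3544 / (0.3·0.3544 + 0.15·0.6456) ≈ 0.5234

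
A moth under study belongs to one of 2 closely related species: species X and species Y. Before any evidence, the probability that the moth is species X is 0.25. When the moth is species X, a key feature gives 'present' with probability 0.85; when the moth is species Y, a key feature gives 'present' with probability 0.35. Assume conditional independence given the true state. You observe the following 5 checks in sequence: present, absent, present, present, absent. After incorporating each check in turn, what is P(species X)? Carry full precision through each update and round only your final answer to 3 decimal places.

0.203

After 'present': P(species X) = 0.85·0.2500 / (0.85·0.2500 + 0.35·0.7500) ≈ 0.4474
After 'absent': P(species X) = 0.15·0.4474 / (0.15·0.4474 + 0.65·0.5526) ≈ 0.1574
After 'present': P(species X) = 0.85·0.1574 / (0.85·0.1574 + 0.35·0.8426) ≈ 0.3121
After 'present': P(species X) = 0.85·0.3121 / (0.85·0.3121 + 0.35·0.6879) ≈ 0.5242
After 'absent': P(species X) = 0.15·0.5242 / (0.15·0.5242 + 0.65·0.4758) ≈ 0.2027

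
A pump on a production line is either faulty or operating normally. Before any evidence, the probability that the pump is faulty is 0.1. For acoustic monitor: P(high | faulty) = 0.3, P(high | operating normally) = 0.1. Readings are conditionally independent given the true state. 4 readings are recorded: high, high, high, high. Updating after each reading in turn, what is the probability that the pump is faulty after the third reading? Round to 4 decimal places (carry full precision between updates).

0.7500

After 'high': P(faulty) = 0.3·0.1000 / (0.3·0.1000 + 0.1·0.9000) ≈ 0.2500
After 'high': P(faulty) = 0.3·0.2500 / (0.3·0.2500 + 0.1·0.7500) ≈ 0.5000
After 'high': P(faulty) = 0.3·0.5000 / (0.3·0.5000 + 0.1·0.5000) ≈ 0.7500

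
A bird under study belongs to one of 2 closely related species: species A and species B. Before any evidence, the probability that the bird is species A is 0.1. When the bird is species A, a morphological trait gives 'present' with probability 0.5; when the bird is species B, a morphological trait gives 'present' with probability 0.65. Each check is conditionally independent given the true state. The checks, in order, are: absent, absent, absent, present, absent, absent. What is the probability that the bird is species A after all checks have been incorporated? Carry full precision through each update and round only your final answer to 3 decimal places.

0.337

After 'absent': P(species A) = 0.5·0.1000 / (0.5·0.1000 + 0.35·0.9000) ≈ 0.1370
After 'absent': P(species A) = 0.5·0.1370 / (0.5·0.1370 + 0.35·0.8630) ≈ 0.1848
After 'absent': P(species A) = 0.5·0.1848 / (0.5·0.1848 + 0.35·0.8152) ≈ 0.2447
After 'present': P(species A) = 0.5·0.2447 / (0.5·0.2447 + 0.65·0.7553) ≈ 0.1995
After 'absent': P(species A) = 0.5·0.1995 / (0.5·0.1995 + 0.35·0.8005) ≈ 0.2625
After 'absent': P(species A) = 0.5·0.2625 / (0.5·0.2625 + 0.35·0.7375) ≈ 0.3371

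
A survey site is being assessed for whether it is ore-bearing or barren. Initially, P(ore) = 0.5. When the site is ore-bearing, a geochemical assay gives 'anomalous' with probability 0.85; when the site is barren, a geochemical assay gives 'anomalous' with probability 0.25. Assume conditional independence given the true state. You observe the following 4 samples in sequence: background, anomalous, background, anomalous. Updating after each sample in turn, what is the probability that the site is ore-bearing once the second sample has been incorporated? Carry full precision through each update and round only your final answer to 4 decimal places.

Apply Bayes' rule sequentially, carrying P(ore) forward.
After 'background': P(ore) = 0.15·0.5000 / (0.15·0.5000 + 0.75·0.5000) ≈ 0.1667
After 'anomalous': P(ore) = 0.85·0.1667 / (0.85·0.1667 + 0.25·0.8333) ≈ 0.4048

0.4048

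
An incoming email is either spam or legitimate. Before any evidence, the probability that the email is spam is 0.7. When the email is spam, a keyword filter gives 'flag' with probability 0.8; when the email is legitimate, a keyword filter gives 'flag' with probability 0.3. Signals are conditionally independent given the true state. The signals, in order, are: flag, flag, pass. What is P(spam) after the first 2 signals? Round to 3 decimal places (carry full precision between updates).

0.943

After 'flag': P(spam) = 0.8·0.7000 / (0.8·0.7000 + 0.3·0.3000) ≈ 0.8615
After 'flag': P(spam) = 0.8·0.8615 / (0.8·0.8615 + 0.3·0.1385) ≈ 0.9432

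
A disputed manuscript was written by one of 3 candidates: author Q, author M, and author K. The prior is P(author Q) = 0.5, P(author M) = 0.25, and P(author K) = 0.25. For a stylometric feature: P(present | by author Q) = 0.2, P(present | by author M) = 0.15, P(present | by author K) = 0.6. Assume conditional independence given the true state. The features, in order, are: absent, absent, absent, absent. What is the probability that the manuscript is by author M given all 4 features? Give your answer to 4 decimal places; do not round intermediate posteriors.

0.3819

After 'absent': normaliser = 0.8·0.5000 + 0.85·0.2500 + 0.4·0.2500; P(author Q) ≈ 0.5614, P(author M) ≈ 0.2982, P(author K) ≈ 0.1404
After 'absent': normaliser = 0.8·0.5614 + 0.85·0.2982 + 0.4·0.1404; P(author Q) ≈ 0.5919, P(author M) ≈ 0.3341, P(author K) ≈ 0.0740
After 'absent': normaliser = 0.8·0.5919 + 0.85·0.3341 + 0.4·0.0740; P(author Q) ≈ 0.6016, P(author M) ≈ 0.3608, P(author K) ≈ 0.0376
After 'absent': normaliser = 0.8·0.6016 + 0.85·0.3608 + 0.4·0.0376; P(author Q) ≈ 0.5994, P(author M) ≈ 0.3819, P(author K) ≈ 0.0187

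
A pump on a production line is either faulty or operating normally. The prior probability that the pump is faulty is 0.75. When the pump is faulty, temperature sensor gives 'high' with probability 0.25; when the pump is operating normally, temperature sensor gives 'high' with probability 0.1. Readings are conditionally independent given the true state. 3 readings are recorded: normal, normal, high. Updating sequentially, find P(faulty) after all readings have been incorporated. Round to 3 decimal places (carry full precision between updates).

After 'normal': P(faulty) = 0.75·0.7500 / (0.75·0.7500 + 0.9·0.2500) ≈ 0.7143
After 'normal': P(faulty) = 0.75·0.7143 / (0.75·0.7143 + 0.9·0.2857) ≈ 0.6757
After 'high': P(faulty) = 0.25·0.6757 / (0.25·0.6757 + 0.1·0.3243) ≈ 0.8389

0.839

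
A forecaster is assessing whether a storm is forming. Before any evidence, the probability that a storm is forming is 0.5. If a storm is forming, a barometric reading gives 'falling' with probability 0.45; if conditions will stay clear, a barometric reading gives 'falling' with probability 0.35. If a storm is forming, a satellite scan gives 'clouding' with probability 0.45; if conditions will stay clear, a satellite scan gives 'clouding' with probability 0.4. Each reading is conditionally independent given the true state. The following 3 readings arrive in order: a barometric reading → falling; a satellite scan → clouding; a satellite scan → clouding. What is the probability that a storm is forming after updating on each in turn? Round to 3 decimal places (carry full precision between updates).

0.619

After a barometric reading='falling': P(storm) = 0.45·0.5000 / (0.45·0.5000 + 0.35·0.5000) ≈ 0.5625
After a satellite scan='clouding': P(storm) = 0.45·0.5625 / (0.45·0.5625 + 0.4·0.4375) ≈ 0.5912
After a satellite scan='clouding': P(storm) = 0.45·0.5912 / (0.45·0.5912 + 0.4·0.4088) ≈ 0.6194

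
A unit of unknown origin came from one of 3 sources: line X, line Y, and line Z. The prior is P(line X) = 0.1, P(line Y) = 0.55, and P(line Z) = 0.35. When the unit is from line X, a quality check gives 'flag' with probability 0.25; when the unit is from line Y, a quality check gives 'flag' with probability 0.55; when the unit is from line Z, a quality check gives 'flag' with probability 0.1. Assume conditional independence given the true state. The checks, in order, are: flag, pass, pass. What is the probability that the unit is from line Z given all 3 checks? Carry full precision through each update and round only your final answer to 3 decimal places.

0.273

Apply Bayes' rule sequentially, carrying P(line Z) forward.
After 'flag': normaliser = 0.25·0.1000 + 0.55·0.5500 + 0.1·0.3500; P(line X) ≈ 0.0690, P(line Y) ≈ 0.8345, P(line Z) ≈ 0.0966
After 'pass': normaliser = 0.75·0.0690 + 0.45·0.8345 + 0.9·0.0966; P(line X) ≈ 0.1006, P(line Y) ≈ 0.7304, P(line Z) ≈ 0.1690
After 'pass': normaliser = 0.75·0.1006 + 0.45·0.7304 + 0.9·0.1690; P(line X) ≈ 0.1356, P(line Y) ≈ 0.5909, P(line Z) ≈ 0.2735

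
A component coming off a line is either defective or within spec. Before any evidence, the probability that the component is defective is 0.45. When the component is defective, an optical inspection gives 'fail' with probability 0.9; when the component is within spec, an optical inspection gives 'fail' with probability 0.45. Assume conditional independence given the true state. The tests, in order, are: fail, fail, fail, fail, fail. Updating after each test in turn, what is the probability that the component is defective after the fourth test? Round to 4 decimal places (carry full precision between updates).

0.9290

Each posterior becomes the prior for the next update.
After 'fail': P(defective) = 0.9·0.4500 / (0.9·0.4500 + 0.45·0.5500) ≈ 0.6207
After 'fail': P(defective) = 0.9·0.6207 / (0.9·0.6207 + 0.45·0.3793) ≈ 0.7660
After 'fail': P(defective) = 0.9·0.7660 / (0.9·0.7660 + 0.45·0.2340) ≈ 0.8675
After 'fail': P(defective) = 0.9·0.8675 / (0.9·0.8675 + 0.45·0.1325) ≈ 0.9290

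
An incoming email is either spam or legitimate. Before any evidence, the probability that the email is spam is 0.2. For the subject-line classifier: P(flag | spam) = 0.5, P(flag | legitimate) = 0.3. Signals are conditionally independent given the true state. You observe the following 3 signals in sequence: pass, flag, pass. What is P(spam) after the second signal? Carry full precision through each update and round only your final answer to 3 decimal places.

After 'pass': P(spam) = 0.5·0.2000 / (0.5·0.2000 + 0.7·0.8000) ≈ 0.1515
After 'flag': P(spam) = 0.5·0.1515 / (0.5·0.1515 + 0.3·0.8485) ≈ 0.2294

0.229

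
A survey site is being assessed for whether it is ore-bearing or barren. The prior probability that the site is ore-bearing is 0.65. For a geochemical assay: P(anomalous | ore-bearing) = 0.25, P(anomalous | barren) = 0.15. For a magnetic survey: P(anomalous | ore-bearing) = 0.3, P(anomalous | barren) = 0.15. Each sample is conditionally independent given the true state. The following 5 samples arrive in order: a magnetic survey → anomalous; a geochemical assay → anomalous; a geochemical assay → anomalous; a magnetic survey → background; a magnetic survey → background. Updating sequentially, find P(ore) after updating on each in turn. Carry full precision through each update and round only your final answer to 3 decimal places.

0.875

After a magnetic survey='anomalous': P(ore) = 0.3·0.6500 / (0.3·0.6500 + 0.15·0.3500) ≈ 0.7879
After a geochemical assay='anomalous': P(ore) = 0.25·0.7879 / (0.25·0.7879 + 0.15·0.2121) ≈ 0.8609
After a geochemical assay='anomalous': P(ore) = 0.25·0.8609 / (0.25·0.8609 + 0.15·0.1391) ≈ 0.9116
After a magnetic survey='background': P(ore) = 0.7·0.9116 / (0.7·0.9116 + 0.85·0.0884) ≈ 0.8947
After a magnetic survey='background': P(ore) = 0.7·0.8947 / (0.7·0.8947 + 0.85·0.1053) ≈ 0.8750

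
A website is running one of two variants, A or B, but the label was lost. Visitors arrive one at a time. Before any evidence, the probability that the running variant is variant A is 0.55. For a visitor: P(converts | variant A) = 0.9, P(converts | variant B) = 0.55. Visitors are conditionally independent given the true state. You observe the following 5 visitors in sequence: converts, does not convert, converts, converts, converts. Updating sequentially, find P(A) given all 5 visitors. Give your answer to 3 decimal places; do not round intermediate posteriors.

0.661

After 'converts': P(A) = 0.9·0.5500 / (0.9·0.5500 + 0.55·0.4500) ≈ 0.6667
After 'does not convert': P(A) = 0.1·0.6667 / (0.1·0.6667 + 0.45·0.3333) ≈ 0.3077
After 'converts': P(A) = 0.9·0.3077 / (0.9·0.3077 + 0.55·0.6923) ≈ 0.4211
After 'converts': P(A) = 0.9·0.4211 / (0.9·0.4211 + 0.55·0.5789) ≈ 0.5434
After 'converts': P(A) = 0.9·0.5434 / (0.9·0.5434 + 0.55·0.4566) ≈ 0.6607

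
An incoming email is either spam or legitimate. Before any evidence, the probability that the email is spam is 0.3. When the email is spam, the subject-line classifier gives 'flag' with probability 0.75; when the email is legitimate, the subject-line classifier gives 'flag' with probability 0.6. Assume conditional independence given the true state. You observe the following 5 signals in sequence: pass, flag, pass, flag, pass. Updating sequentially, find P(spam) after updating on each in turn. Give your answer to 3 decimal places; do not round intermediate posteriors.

After 'pass': P(spam) = 0.25·0.3000 / (0.25·0.3000 + 0.4·0.7000) ≈ 0.2113
After 'flag': P(spam) = 0.75·0.2113 / (0.75·0.2113 + 0.6·0.7887) ≈ 0.2508
After 'pass': P(spam) = 0.25·0.2508 / (0.25·0.2508 + 0.4·0.7492) ≈ 0.1731
After 'flag': P(spam) = 0.75·0.1731 / (0.75·0.1731 + 0.6·0.8269) ≈ 0.2073
After 'pass': P(spam) = 0.25·0.2073 / (0.25·0.2073 + 0.4·0.7927) ≈ 0.1405

0.141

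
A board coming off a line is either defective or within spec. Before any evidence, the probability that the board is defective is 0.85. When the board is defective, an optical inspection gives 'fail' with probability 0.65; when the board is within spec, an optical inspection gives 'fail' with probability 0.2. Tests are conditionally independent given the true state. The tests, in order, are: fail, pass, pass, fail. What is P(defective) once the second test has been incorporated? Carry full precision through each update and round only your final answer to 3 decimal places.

After 'fail': P(defective) = 0.65·0.8500 / (0.65·0.8500 + 0.2·0.1500) ≈ 0.9485
After 'pass': P(defective) = 0.35·0.9485 / (0.35·0.9485 + 0.8·0.0515) ≈ 0.8896

0.890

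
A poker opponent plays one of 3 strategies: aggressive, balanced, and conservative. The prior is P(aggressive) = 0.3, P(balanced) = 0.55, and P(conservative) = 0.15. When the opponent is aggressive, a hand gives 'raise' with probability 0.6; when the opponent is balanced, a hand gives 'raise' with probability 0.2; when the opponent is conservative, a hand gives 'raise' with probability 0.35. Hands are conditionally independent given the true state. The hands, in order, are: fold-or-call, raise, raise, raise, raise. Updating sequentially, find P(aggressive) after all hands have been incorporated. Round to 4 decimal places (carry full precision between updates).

Each posterior becomes the prior for the next update.
After 'fold-or-call': normaliser = 0.4·0.3000 + 0.8·0.5500 + 0.65·0.1500; P(aggressive) ≈ 0.1825, P(balanced) ≈ 0.6692, P(conservative) ≈ 0.1483
After 'raise': normaliser = 0.6·0.1825 + 0.2·0.6692 + 0.35·0.1483; P(aggressive) ≈ 0.3709, P(balanced) ≈ 0.4533, P(conservative) ≈ 0.1758
After 'raise': normaliser = 0.6·0.3709 + 0.2·0.4533 + 0.35·0.1758; P(aggressive) ≈ 0.5939, P(balanced) ≈ 0.2419, P(conservative) ≈ 0.1642
After 'raise': normaliser = 0.6·0.5939 + 0.2·0.2419 + 0.35·0.1642; P(aggressive) ≈ 0.7710, P(balanced) ≈ 0.1047, P(conservative) ≈ 0.1243
After 'raise': normaliser = 0.6·0.7710 + 0.2·0.1047 + 0.35·0.1243; P(aggressive) ≈ 0.8777, P(balanced) ≈ 0.0397, P(conservative) ≈ 0.0826

0.8777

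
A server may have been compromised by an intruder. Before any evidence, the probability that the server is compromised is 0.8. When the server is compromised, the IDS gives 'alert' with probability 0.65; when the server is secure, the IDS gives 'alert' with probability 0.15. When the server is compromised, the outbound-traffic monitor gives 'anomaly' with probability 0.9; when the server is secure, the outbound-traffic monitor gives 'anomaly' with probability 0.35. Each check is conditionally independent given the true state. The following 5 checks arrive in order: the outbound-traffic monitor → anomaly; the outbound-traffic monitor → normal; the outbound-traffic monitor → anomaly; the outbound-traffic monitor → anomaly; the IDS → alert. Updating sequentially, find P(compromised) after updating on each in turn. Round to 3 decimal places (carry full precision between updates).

0.978

Each posterior becomes the prior for the next update.
After the outbound-traffic monitor='anomaly': P(compromised) = 0.9·0.8000 / (0.9·0.8000 + 0.35·0.2000) ≈ 0.9114
After the outbound-traffic monitor='normal': P(compromised) = 0.1·0.9114 / (0.1·0.9114 + 0.65·0.0886) ≈ 0.6128
After the outbound-traffic monitor='anomaly': P(compromised) = 0.9·0.6128 / (0.9·0.6128 + 0.35·0.3872) ≈ 0.8027
After the outbound-traffic monitor='anomaly': P(compromised) = 0.9·0.8027 / (0.9·0.8027 + 0.35·0.1973) ≈ 0.9128
After the IDS='alert': P(compromised) = 0.65·0.9128 / (0.65·0.9128 + 0.15·0.0872) ≈ 0.9784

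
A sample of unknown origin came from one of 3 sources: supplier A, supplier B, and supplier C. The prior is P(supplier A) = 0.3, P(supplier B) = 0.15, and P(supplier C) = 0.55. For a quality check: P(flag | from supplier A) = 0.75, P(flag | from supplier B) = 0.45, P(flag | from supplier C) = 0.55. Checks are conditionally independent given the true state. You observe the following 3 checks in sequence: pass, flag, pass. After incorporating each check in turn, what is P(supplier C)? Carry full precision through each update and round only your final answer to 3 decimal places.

Each posterior becomes the prior for the next update.
After 'pass': normaliser = 0.25·0.3000 + 0.55·0.1500 + 0.45·0.5500; P(supplier A) ≈ 0.1852, P(supplier B) ≈ 0.2037, P(supplier C) ≈ 0.6111
After 'flag': normaliser = 0.75·0.1852 + 0.45·0.2037 + 0.55·0.6111; P(supplier A) ≈ 0.2451, P(supplier B) ≈ 0.1618, P(supplier C) ≈ 0.5931
After 'pass': normaliser = 0.25·0.2451 + 0.55·0.1618 + 0.45·0.5931; P(supplier A) ≈ 0.1469, P(supplier B) ≈ 0.2133, P(supplier C) ≈ 0.6398

0.640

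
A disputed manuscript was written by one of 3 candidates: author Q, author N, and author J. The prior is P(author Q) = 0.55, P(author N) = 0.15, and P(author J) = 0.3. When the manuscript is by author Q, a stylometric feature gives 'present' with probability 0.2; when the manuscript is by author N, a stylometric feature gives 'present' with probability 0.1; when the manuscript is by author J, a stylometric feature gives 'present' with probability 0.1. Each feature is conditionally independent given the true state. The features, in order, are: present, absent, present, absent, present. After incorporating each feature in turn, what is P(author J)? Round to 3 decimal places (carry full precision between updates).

After 'present': normaliser = 0.2·0.5500 + 0.1·0.1500 + 0.1·0.3000; P(author Q) ≈ 0.7097, P(author N) ≈ 0.0968, P(author J) ≈ 0.1935
After 'absent': normaliser = 0.8·0.7097 + 0.9·0.0968 + 0.9·0.1935; P(author Q) ≈ 0.6848, P(author N) ≈ 0.1051, P(author J) ≈ 0.2101
After 'present': normaliser = 0.2·0.6848 + 0.1·0.1051 + 0.1·0.2101; P(author Q) ≈ 0.8129, P(author N) ≈ 0.0624, P(author J) ≈ 0.1247
After 'absent': normaliser = 0.8·0.8129 + 0.9·0.0624 + 0.9·0.1247; P(author Q) ≈ 0.7944, P(author N) ≈ 0.0685, P(author J) ≈ 0.1371
After 'present': normaliser = 0.2·0.7944 + 0.1·0.0685 + 0.1·0.1371; P(author Q) ≈ 0.8854, P(author N) ≈ 0.0382, P(author J) ≈ 0.0764

0.076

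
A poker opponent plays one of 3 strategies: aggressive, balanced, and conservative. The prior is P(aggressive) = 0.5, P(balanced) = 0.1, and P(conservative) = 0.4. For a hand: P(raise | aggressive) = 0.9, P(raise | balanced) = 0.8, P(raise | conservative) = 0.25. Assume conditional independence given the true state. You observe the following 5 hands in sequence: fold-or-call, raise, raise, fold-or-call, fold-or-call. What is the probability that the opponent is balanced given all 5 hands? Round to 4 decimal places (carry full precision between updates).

After 'fold-or-call': normaliser = 0.1·0.5000 + 0.2·0.1000 + 0.75·0.4000; P(aggressive) ≈ 0.1351, P(balanced) ≈ 0.0541, P(conservative) ≈ 0.8108
After 'raise': normaliser = 0.9·0.1351 + 0.8·0.0541 + 0.25·0.8108; P(aggressive) ≈ 0.3309, P(balanced) ≈ 0.1176, P(conservative) ≈ 0.5515
After 'raise': normaliser = 0.9·0.3309 + 0.8·0.1176 + 0.25·0.5515; P(aggressive) ≈ 0.5621, P(balanced) ≈ 0.1777, P(conservative) ≈ 0.2602
After 'fold-or-call': normaliser = 0.1·0.5621 + 0.2·0.1777 + 0.75·0.2602; P(aggressive) ≈ 0.1959, P(balanced) ≈ 0.1238, P(conservative) ≈ 0.6803
After 'fold-or-call': normaliser = 0.1·0.1959 + 0.2·0.1238 + 0.75·0.6803; P(aggressive) ≈ 0.0353, P(balanced) ≈ 0.0447, P(conservative) ≈ 0.9200

0.0447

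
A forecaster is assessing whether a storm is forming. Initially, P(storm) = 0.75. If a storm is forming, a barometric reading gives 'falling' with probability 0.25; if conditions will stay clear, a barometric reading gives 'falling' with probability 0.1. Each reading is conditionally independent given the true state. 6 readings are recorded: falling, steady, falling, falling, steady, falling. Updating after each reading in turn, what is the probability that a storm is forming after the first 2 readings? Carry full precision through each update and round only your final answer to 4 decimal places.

After 'falling': P(storm) = 0.25·0.7500 / (0.25·0.7500 + 0.1·0.2500) ≈ 0.8824
After 'steady': P(storm) = 0.75·0.8824 / (0.75·0.8824 + 0.9·0.1176) ≈ 0.8621

0.8621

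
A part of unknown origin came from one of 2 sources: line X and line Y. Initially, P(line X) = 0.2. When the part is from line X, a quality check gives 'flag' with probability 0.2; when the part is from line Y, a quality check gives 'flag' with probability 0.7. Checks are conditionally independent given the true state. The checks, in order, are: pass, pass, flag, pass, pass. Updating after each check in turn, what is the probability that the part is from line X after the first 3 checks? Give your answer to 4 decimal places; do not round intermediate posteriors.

0.3368

After 'pass': P(line X) = 0.8·0.2000 / (0.8·0.2000 + 0.3·0.8000) ≈ 0.4000
After 'pass': P(line X) = 0.8·0.4000 / (0.8·0.4000 + 0.3·0.6000) ≈ 0.6400
After 'flag': P(line X) = 0.2·0.6400 / (0.2·0.6400 + 0.7·0.3600) ≈ 0.3368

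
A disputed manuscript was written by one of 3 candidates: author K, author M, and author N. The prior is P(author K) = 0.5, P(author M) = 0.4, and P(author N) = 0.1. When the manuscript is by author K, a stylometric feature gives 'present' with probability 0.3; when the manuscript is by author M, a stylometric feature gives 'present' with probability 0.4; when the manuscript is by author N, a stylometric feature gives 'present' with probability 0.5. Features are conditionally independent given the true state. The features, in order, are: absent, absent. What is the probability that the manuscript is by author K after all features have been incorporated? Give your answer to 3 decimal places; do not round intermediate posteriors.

0.592

After 'absent': normaliser = 0.7·0.5000 + 0.6·0.4000 + 0.5·0.1000; P(author K) ≈ 0.5469, P(author M) ≈ 0.3750, P(author N) ≈ 0.0781
After 'absent': normaliser = 0.7·0.5469 + 0.6·0.3750 + 0.5·0.0781; P(author K) ≈ 0.5918, P(author M) ≈ 0.3478, P(author N) ≈ 0.0604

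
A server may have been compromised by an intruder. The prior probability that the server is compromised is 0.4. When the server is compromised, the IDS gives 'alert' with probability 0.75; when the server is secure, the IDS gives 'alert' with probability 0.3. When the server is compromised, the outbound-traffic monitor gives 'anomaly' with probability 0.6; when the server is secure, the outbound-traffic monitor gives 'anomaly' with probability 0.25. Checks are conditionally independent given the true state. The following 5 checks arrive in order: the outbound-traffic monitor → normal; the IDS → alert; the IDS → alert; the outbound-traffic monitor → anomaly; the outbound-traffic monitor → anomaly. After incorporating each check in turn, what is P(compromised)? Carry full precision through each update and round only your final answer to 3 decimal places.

0.928

Each posterior becomes the prior for the next update.
After the outbound-traffic monitor='normal': P(compromised) = 0.4·0.4000 / (0.4·0.4000 + 0.75·0.6000) ≈ 0.2623
After the IDS='alert': P(compromised) = 0.75·0.2623 / (0.75·0.2623 + 0.3·0.7377) ≈ 0.4706
After the IDS='alert': P(compromised) = 0.75·0.4706 / (0.75·0.4706 + 0.3·0.5294) ≈ 0.6897
After the outbound-traffic monitor='anomaly': P(compromised) = 0.6·0.6897 / (0.6·0.6897 + 0.25·0.3103) ≈ 0.8421
After the outbound-traffic monitor='anomaly': P(compromised) = 0.6·0.8421 / (0.6·0.8421 + 0.25·0.1579) ≈ 0.9275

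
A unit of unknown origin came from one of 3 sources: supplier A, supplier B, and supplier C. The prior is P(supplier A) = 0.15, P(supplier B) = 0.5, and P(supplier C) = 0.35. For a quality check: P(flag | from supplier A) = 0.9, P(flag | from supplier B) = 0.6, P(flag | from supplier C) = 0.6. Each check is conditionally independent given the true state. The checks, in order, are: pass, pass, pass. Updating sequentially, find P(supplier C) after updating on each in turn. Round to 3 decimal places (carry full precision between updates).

Each posterior becomes the prior for the next update.
After 'pass': normaliser = 0.1·0.1500 + 0.4·0.5000 + 0.4·0.3500; P(supplier A) ≈ 0.0423, P(supplier B) ≈ 0.5634, P(supplier C) ≈ 0.3944
After 'pass': normaliser = 0.1·0.0423 + 0.4·0.5634 + 0.4·0.3944; P(supplier A) ≈ 0.0109, P(supplier B) ≈ 0.5818, P(supplier C) ≈ 0.4073
After 'pass': normaliser = 0.1·0.0109 + 0.4·0.5818 + 0.4·0.4073; P(supplier A) ≈ 0.0027, P(supplier B) ≈ 0.5866, P(supplier C) ≈ 0.4106

0.411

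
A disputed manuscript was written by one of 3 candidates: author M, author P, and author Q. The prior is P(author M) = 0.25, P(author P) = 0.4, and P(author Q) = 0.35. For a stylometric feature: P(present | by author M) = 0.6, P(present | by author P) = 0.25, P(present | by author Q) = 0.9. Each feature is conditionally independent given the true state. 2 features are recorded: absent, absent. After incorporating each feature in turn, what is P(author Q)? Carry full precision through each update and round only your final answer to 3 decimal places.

Apply Bayes' rule sequentially, carrying P(author Q) forward.
After 'absent': normaliser = 0.4·0.2500 + 0.75·0.4000 + 0.1·0.3500; P(author M) ≈ 0.2299, P(author P) ≈ 0.6897, P(author Q) ≈ 0.0805
After 'absent': normaliser = 0.4·0.2299 + 0.75·0.6897 + 0.1·0.0805; P(author M) ≈ 0.1490, P(author P) ≈ 0.8380, P(author Q) ≈ 0.0130

0.013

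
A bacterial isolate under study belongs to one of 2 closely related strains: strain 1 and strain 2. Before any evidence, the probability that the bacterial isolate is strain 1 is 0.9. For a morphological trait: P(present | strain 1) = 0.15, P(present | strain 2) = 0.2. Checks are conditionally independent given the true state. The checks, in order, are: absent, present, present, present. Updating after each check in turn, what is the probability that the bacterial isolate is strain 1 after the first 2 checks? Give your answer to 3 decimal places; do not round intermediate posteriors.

After 'absent': P(strain 1) = 0.85·0.9000 / (0.85·0.9000 + 0.8·0.1000) ≈ 0.9053
After 'present': P(strain 1) = 0.15·0.9053 / (0.15·0.9053 + 0.2·0.0947) ≈ 0.8776

0.878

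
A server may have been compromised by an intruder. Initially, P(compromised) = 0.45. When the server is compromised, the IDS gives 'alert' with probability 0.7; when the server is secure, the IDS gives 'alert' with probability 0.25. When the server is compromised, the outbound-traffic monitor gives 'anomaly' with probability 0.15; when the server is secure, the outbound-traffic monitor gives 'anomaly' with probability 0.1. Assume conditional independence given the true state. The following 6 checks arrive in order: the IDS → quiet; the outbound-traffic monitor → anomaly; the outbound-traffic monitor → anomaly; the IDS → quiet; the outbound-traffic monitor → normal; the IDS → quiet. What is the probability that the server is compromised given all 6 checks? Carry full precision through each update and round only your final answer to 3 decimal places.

After the IDS='quiet': P(compromised) = 0.3·0.4500 / (0.3·0.4500 + 0.75·0.5500) ≈ 0.2466
After the outbound-traffic monitor='anomaly': P(compromised) = 0.15·0.2466 / (0.15·0.2466 + 0.1·0.7534) ≈ 0.3293
After the outbound-traffic monitor='anomaly': P(compromised) = 0.15·0.3293 / (0.15·0.3293 + 0.1·0.6707) ≈ 0.4241
After the IDS='quiet': P(compromised) = 0.3·0.4241 / (0.3·0.4241 + 0.75·0.5759) ≈ 0.2275
After the outbound-traffic monitor='normal': P(compromised) = 0.85·0.2275 / (0.85·0.2275 + 0.9·0.7725) ≈ 0.2176
After the IDS='quiet': P(compromised) = 0.3·0.2176 / (0.3·0.2176 + 0.75·0.7824) ≈ 0.1001

0.100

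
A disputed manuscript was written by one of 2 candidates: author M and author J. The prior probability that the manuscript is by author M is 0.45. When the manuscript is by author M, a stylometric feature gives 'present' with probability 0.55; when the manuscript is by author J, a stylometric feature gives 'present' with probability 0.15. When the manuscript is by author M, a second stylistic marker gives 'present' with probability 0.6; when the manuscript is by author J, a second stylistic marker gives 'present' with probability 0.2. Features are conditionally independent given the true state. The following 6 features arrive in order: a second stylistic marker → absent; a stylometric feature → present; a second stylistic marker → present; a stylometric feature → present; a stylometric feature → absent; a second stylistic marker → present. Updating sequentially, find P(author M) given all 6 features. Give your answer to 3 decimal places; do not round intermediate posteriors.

After a second stylistic marker='absent': P(author M) = 0.4·0.4500 / (0.4·0.4500 + 0.8·0.5500) ≈ 0.2903
After a stylometric feature='present': P(author M) = 0.55·0.2903 / (0.55·0.2903 + 0.15·0.7097) ≈ 0.6000
After a second stylistic marker='present': P(author M) = 0.6·0.6000 / (0.6·0.6000 + 0.2·0.4000) ≈ 0.8182
After a stylometric feature='present': P(author M) = 0.55·0.8182 / (0.55·0.8182 + 0.15·0.1818) ≈ 0.9429
After a stylometric feature='absent': P(author M) = 0.45·0.9429 / (0.45·0.9429 + 0.85·0.0571) ≈ 0.8973
After a second stylistic marker='present': P(author M) = 0.6·0.8973 / (0.6·0.8973 + 0.2·0.1027) ≈ 0.9632

0.963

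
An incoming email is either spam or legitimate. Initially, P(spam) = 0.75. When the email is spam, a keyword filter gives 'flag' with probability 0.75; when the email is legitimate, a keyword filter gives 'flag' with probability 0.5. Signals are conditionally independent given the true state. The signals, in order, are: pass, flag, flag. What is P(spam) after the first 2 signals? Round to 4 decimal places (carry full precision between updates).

0.6923

Apply Bayes' rule sequentially, carrying P(spam) forward.
After 'pass': P(spam) = 0.25·0.7500 / (0.25·0.7500 + 0.5·0.2500) ≈ 0.6000
After 'flag': P(spam) = 0.75·0.6000 / (0.75·0.6000 + 0.5·0.4000) ≈ 0.6923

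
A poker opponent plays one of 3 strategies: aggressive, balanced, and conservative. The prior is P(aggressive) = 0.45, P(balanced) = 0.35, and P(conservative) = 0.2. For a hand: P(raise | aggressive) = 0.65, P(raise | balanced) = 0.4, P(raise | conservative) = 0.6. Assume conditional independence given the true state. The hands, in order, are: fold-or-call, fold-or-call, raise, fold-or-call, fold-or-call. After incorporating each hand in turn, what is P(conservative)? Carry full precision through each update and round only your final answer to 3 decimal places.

0.120

After 'fold-or-call': normaliser = 0.35·0.4500 + 0.6·0.3500 + 0.4·0.2000; P(aggressive) ≈ 0.3520, P(balanced) ≈ 0.4693, P(conservative) ≈ 0.1788
After 'fold-or-call': normaliser = 0.35·0.3520 + 0.6·0.4693 + 0.4·0.1788; P(aggressive) ≈ 0.2587, P(balanced) ≈ 0.5912, P(conservative) ≈ 0.1501
After 'raise': normaliser = 0.65·0.2587 + 0.4·0.5912 + 0.6·0.1501; P(aggressive) ≈ 0.3399, P(balanced) ≈ 0.4780, P(conservative) ≈ 0.1821
After 'fold-or-call': normaliser = 0.35·0.3399 + 0.6·0.4780 + 0.4·0.1821; P(aggressive) ≈ 0.2485, P(balanced) ≈ 0.5993, P(conservative) ≈ 0.1522
After 'fold-or-call': normaliser = 0.35·0.2485 + 0.6·0.5993 + 0.4·0.1522; P(aggressive) ≈ 0.1714, P(balanced) ≈ 0.7086, P(conservative) ≈ 0.1200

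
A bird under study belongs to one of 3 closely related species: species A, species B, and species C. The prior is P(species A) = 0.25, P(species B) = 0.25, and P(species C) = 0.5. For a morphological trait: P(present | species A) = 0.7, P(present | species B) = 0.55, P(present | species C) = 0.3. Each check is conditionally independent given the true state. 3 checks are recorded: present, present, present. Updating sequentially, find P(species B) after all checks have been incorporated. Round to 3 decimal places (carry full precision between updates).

0.295

After 'present': normaliser = 0.7·0.2500 + 0.55·0.2500 + 0.3·0.5000; P(species A) ≈ 0.3784, P(species B) ≈ 0.2973, P(species C) ≈ 0.3243
After 'present': normaliser = 0.7·0.3784 + 0.55·0.2973 + 0.3·0.3243; P(species A) ≈ 0.5039, P(species B) ≈ 0.3111, P(species C) ≈ 0.1851
After 'present': normaliser = 0.7·0.5039 + 0.55·0.3111 + 0.3·0.1851; P(species A) ≈ 0.6088, P(species B) ≈ 0.2953, P(species C) ≈ 0.0959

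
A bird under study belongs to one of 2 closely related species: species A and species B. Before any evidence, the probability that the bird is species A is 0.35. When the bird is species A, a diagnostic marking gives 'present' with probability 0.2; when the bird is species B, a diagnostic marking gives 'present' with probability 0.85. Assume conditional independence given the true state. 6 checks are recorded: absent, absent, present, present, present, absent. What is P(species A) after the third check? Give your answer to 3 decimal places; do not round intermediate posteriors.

After 'absent': P(species A) = 0.8·0.3500 / (0.8·0.3500 + 0.15·0.6500) ≈ 0.7417
After 'absent': P(species A) = 0.8·0.7417 / (0.8·0.7417 + 0.15·0.2583) ≈ 0.9387
After 'present': P(species A) = 0.2·0.9387 / (0.2·0.9387 + 0.85·0.0613) ≈ 0.7828

0.783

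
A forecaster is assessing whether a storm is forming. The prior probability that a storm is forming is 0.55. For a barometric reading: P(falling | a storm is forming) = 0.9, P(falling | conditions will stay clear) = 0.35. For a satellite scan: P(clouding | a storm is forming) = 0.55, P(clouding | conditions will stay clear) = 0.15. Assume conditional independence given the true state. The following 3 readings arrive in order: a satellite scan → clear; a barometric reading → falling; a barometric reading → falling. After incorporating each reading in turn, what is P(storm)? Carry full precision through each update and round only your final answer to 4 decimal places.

After a satellite scan='clear': P(storm) = 0.45·0.5500 / (0.45·0.5500 + 0.85·0.4500) ≈ 0.3929
After a barometric reading='falling': P(storm) = 0.9·0.3929 / (0.9·0.3929 + 0.35·0.6071) ≈ 0.6246
After a barometric reading='falling': P(storm) = 0.9·0.6246 / (0.9·0.6246 + 0.35·0.3754) ≈ 0.8106

0.8106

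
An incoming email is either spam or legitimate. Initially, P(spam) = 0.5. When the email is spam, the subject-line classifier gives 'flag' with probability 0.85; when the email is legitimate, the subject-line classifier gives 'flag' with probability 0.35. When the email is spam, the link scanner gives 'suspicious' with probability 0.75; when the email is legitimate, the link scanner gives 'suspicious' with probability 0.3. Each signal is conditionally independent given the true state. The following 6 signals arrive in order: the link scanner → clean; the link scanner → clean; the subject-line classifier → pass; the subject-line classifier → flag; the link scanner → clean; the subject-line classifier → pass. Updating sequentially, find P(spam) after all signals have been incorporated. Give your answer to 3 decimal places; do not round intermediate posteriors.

0.006

Each posterior becomes the prior for the next update.
After the link scanner='clean': P(spam) = 0.25·0.5000 / (0.25·0.5000 + 0.7·0.5000) ≈ 0.2632
After the link scanner='clean': P(spam) = 0.25·0.2632 / (0.25·0.2632 + 0.7·0.7368) ≈ 0.1131
After the subject-line classifier='pass': P(spam) = 0.15·0.1131 / (0.15·0.1131 + 0.65·0.8869) ≈ 0.0286
After the subject-line classifier='flag': P(spam) = 0.85·0.0286 / (0.85·0.0286 + 0.35·0.9714) ≈ 0.0667
After the link scanner='clean': P(spam) = 0.25·0.0667 / (0.25·0.0667 + 0.7·0.9333) ≈ 0.0249
After the subject-line classifier='pass': P(spam) = 0.15·0.0249 / (0.15·0.0249 + 0.65·0.9751) ≈ 0.0059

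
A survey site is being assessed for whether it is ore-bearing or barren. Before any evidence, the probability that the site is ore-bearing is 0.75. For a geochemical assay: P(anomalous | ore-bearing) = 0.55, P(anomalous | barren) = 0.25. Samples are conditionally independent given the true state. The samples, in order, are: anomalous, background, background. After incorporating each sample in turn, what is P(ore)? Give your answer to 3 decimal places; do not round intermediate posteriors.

0.704

After 'anomalous': P(ore) = 0.55·0.7500 / (0.55·0.7500 + 0.25·0.2500) ≈ 0.8684
After 'background': P(ore) = 0.45·0.8684 / (0.45·0.8684 + 0.75·0.1316) ≈ 0.7984
After 'background': P(ore) = 0.45·0.7984 / (0.45·0.7984 + 0.75·0.2016) ≈ 0.7038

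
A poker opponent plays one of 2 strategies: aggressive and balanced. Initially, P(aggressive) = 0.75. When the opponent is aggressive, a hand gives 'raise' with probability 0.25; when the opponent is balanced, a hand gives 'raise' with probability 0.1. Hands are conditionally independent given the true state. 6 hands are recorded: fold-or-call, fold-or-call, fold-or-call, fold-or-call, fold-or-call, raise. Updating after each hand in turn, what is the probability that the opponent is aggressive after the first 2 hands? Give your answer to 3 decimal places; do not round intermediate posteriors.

0.676

After 'fold-or-call': P(aggressive) = 0.75·0.7500 / (0.75·0.7500 + 0.9·0.2500) ≈ 0.7143
After 'fold-or-call': P(aggressive) = 0.75·0.7143 / (0.75·0.7143 + 0.9·0.2857) ≈ 0.6757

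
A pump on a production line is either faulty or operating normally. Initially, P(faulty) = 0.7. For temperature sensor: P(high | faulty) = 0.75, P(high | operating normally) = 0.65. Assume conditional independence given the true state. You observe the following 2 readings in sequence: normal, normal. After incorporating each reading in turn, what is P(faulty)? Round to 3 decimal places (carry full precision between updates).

0.543

Apply Bayes' rule sequentially, carrying P(faulty) forward.
After 'normal': P(faulty) = 0.25·0.7000 / (0.25·0.7000 + 0.35·0.3000) ≈ 0.6250
After 'normal': P(faulty) = 0.25·0.6250 / (0.25·0.6250 + 0.35·0.3750) ≈ 0.5435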